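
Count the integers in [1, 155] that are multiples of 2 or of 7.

Multiples of 2: 77. Multiples of 7: 22. Of both (lcm=14): 11.
By inclusion-exclusion: 77 + 22 - 11.

Final answer: 88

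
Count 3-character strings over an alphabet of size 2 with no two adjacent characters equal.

Let g(n) count such strings. g(1) = 2, and each valid string of length n-1 extends in 1 ways (any symbol but the last), so g(n) = 1 g(n-1).
Total: g(3) = 2 x 1^2.

Final answer: 2 x 1^{2} = 2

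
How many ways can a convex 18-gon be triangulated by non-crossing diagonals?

The structures are counted by the Catalan number C_n. Here n = 18 - 2 = 16.
C_n = C(2n,n)/(n+1), so C_{16} = C(32,16)/17 = 601080390/17.

Final answer: C_{16} = 35357670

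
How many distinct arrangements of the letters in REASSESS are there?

Letters (A:1, E:2, R:1, S:4). Total letters: 8.
Permutations = 8!/(4! x 2!).

Final answer: 840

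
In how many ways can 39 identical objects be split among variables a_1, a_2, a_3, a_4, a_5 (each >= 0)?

Stars and bars with 39 stars and 4 bars:
C(39+5-1, 5-1) = C(43,4).

Final answer: C(43,4) = 123410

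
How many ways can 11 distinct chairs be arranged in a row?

The number of ways to arrange 11 distinct objects is 11!.

Final answer: 11! = 39916800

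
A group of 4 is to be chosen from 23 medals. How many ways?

C(23,4) = 23!/(4! x (23-4)!).

Final answer: C(23,4) = 8855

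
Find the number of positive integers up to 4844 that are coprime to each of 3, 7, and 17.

|div by 3|=1614, |div by 7|=692, |div by 17|=284.
|div by 3&7|=230, |div by 3&17|=94, |div by 7&17|=40, |div by all|=13.
By inclusion-exclusion, divisible by at least one: 1614+692+284-230-94-40+13 = 2239.
Not divisible by any: 4844 - 2239.

Final answer: 2605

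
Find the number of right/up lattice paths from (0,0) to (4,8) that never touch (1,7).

Total paths to (4,8): C(12,8) = 495.
Paths through (1,7): C(8,7) x C(4,1) = 32.
Avoiding (1,7): 495 - 32.

Final answer: 463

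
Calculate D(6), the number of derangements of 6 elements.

Derangements satisfy D(n) = (n-1)(D(n-1) + D(n-2)), starting from D(0)=1, D(1)=0.
D(2) = 1 x (0 + 1) = 1
D(3) = 2 x (1 + 0) = 2
D(4) = 3 x (2 + 1) = 9
D(5) = 4 x (9 + 2) = 44
D(6) = 5 x (D(5) + D(4)) = 5 x (44 + 9)

Final answer: D(6) = 265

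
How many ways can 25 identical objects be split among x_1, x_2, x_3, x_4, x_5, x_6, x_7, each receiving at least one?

Substitute x'_i = x_i - 1 (so x'_i >= 0). Then sum x'_i = 25 - 7 = 18.
Stars and bars: C(18+7-1, 7-1) = C(24,6).

Final answer: C(24,6) = 134596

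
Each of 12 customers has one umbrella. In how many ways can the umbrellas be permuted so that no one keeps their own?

Use the recurrence D(n) = (n-1)(D(n-1) + D(n-2)) with D(0)=1, D(1)=0.
D(2) = 1 x (0 + 1) = 1
D(3) = 2 x (1 + 0) = 2
D(4) = 3 x (2 + 1) = 9
D(5) = 4 x (9 + 2) = 44
D(6) = 5 x (44 + 9) = 265
D(7) = 6 x (265 + 44) = 1854
D(8) = 7 x (1854 + 265) = 14833
D(9) = 8 x (14833 + 1854) = 133496
D(10) = 9 x (133496 + 14833) = 1334961
D(11) = 10 x (1334961 + 133496) = 14684570
D(12) = 11 x (D(11) + D(10)) = 11 x (14684570 + 1334961)

Final answer: D(12) = 176214841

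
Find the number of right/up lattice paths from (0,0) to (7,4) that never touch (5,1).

Total paths to (7,4): C(11,4) = 330.
Paths through (5,1): C(6,1) x C(5,3) = 60.
Avoiding (5,1): 330 - 60.

Final answer: 270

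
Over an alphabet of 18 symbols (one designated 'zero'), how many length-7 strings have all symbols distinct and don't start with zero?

The leading digit has 17 choices (anything but zero); the next has 17 (anything but the first), then 16, and so on, one fewer each time.
Total: 17 x 17 x 16 x 15 x 14 x 13 x 12.

Final answer: 151482240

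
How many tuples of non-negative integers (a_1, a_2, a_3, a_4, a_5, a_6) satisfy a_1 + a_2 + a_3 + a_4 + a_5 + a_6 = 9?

Stars and bars with 9 stars and 5 bars:
C(9+6-1, 6-1) = C(14,5).

Final answer: C(14,5) = 2002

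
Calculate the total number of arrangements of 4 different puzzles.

The number of ways to arrange 4 distinct objects is 4!.

Final answer: 4! = 24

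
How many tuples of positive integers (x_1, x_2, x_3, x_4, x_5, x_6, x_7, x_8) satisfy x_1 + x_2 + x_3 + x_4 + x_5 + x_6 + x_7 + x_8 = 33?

Substitute x'_i = x_i - 1 (so x'_i >= 0). Then sum x'_i = 33 - 8 = 25.
Stars and bars: C(25+8-1, 8-1) = C(32,7).

Final answer: C(32,7) = 3365856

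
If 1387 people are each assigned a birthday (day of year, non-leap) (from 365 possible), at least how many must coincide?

There are 365 possible values for birthday (day of year, non-leap). With 1387 people and 365 categories, by pigeonhole: ceiling(1387/365).

Final answer: 4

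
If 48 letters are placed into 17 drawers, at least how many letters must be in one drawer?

By the pigeonhole principle: ceiling(48/17).

Final answer: 3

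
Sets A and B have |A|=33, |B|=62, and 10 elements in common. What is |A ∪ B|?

|A union B| = |A| + |B| - |A intersect B| = 33 + 62 - 10.

Final answer: 85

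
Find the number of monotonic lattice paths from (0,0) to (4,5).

Each path has 4 right steps and 5 up steps in some order (9 steps total).
Choose which 5 of the 9 steps are up: C(9,5).

Final answer: C(9,5) = 126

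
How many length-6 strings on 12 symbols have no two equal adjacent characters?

First character: 12 choices. Each subsequent: 11 choices (must differ from the previous one).
Total: 12 x 11^5.

Final answer: 12 x 11^{5} = 1932612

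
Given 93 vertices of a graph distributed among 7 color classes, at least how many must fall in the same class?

By pigeonhole with 93 objects and 7 categories: ceiling(93/7).

Final answer: 14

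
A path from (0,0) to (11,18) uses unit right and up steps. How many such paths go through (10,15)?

Paths (0,0)->(10,15): C(25,15) = 3268760.
Paths (10,15)->(11,18): C(4,3) = 4.
By multiplication principle: 3268760 x 4.

Final answer: 13075040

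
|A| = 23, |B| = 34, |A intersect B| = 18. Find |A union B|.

|A union B| = |A| + |B| - |A intersect B| = 23 + 34 - 18.

Final answer: 39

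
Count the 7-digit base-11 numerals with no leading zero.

In base 11, the leading digit has 10 choices (1..10); each of the remaining 6 digits has 11 choices.
Total: 10 x 11^6.

Final answer: 17715610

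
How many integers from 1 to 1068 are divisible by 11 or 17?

Multiples of 11: 97. Multiples of 17: 62. Of both (lcm=187): 5.
By inclusion-exclusion: 97 + 62 - 5.

Final answer: 154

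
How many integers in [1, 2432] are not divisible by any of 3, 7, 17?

|div by 3|=810, |div by 7|=347, |div by 17|=143.
|div by 3&7|=115, |div by 3&17|=47, |div by 7&17|=20, |div by all|=6.
By inclusion-exclusion, divisible by at least one: 810+347+143-115-47-20+6 = 1124.
Not divisible by any: 2432 - 1124.

Final answer: 1308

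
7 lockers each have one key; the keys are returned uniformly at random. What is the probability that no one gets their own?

D(n) = (n-1)(D(n-1) + D(n-2)), D(0)=1, D(1)=0.
Building up: D(2)=1, D(3)=2, D(4)=9, D(5)=44, D(6)=265, D(7)=1854.
Total arrangements: 7! = 5040.
Probability = D(7)/7! = 103/280.

Final answer: D(7)/7! = 1854/5040 = 0.367857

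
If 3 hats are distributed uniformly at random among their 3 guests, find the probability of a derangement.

Use the recurrence D(n) = (n-1)(D(n-1) + D(n-2)) with D(0)=1, D(1)=0.
Building up: D(2)=1, D(3)=2.
Total arrangements: 3! = 6.
Probability = D(3)/3! = 1/3.

Final answer: D(3)/3! = 2/6 = 0.333333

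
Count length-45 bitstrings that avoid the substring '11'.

A valid string ends in 0 (append to any length-(n-1) valid string) or in 01 (append to any length-(n-2) valid string), so a(n) = a(n-1) + a(n-2) with a(1)=2, a(2)=3.
Computing successive values: a(1)=2, a(2)=3, a(3)=5, a(4)=8, a(5)=13, a(6)=21, a(7)=34, a(8)=55, a(9)=89, a(10)=144, a(11)=233, a(12)=377, a(13)=610, a(14)=987, a(15)=1597, a(16)=2584, a(17)=4181, a(18)=6765, a(19)=10946, a(20)=17711, a(21)=28657, a(22)=46368, a(23)=75025, a(24)=121393, a(25)=196418, a(26)=317811, a(27)=514229, a(28)=832040, a(29)=1346269, a(30)=2178309, a(31)=3524578, a(32)=5702887, a(33)=9227465, a(34)=14930352, a(35)=24157817, a(36)=39088169, a(37)=63245986, a(38)=102334155, a(39)=165580141, a(40)=267914296, a(41)=433494437, a(42)=701408733, a(43)=1134903170, a(44)=1836311903, a(45)=2971215073.

Final answer: 2971215073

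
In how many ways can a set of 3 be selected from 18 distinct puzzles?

C(18,3) = 18!/(3! x 15!).

Final answer: \binom{18}{3} = 816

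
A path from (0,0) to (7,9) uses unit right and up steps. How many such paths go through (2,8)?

Paths (0,0)->(2,8): C(10,8) = 45.
Paths (2,8)->(7,9): C(6,1) = 6.
By multiplication principle: 45 x 6.

Final answer: 270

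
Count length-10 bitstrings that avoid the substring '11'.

Let a(n) count valid strings. If the last bit is 0 the prefix is any valid string of length n-1; if it is 1 the string must end in 01 with a valid prefix of length n-2. So a(n) = a(n-1) + a(n-2), a(1)=2, a(2)=3.
Building up term by term: a(1)=2, a(2)=3, a(3)=5, a(4)=8, a(5)=13, a(6)=21, a(7)=34, a(8)=55, a(9)=89, a(10)=144.

Final answer: 144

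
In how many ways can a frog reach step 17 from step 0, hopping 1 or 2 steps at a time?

Let f(n) count the ways. The last step is size 1 or 2, so f(n) = f(n-1) + f(n-2) with f(1)=1, f(2)=2.
Computing successive values: f(1)=1, f(2)=2, f(3)=3, f(4)=5, f(5)=8, f(6)=13, f(7)=21, f(8)=34, f(9)=55, f(10)=89, f(11)=144, f(12)=233, f(13)=377, f(14)=610, f(15)=987, f(16)=1597, f(17)=2584.

Final answer: 2584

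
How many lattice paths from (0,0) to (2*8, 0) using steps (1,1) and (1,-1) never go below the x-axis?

Total monotonic paths to (8,8): C(16,8) = 12870.
Reflecting each bad path at its first crossing gives a bijection with paths to (7,9): C(16,9) = 11440.
Valid Dyck paths: 12870 - 11440.
(Equivalently, C_{8} = C(16,8)/9 = 12870/9.)

Final answer: C_{8} = 1430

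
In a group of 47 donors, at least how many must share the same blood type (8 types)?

There are 8 possible values for blood type (8 types). With 47 donors and 8 categories, by pigeonhole: ceiling(47/8).

Final answer: 6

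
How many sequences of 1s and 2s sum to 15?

Let f(n) be the number of climbs. Removing the last move (1 or 2 steps) gives f(n) = f(n-1) + f(n-2); base cases f(1)=1, f(2)=2.
Computing successive values: f(1)=1, f(2)=2, f(3)=3, f(4)=5, f(5)=8, f(6)=13, f(7)=21, f(8)=34, f(9)=55, f(10)=89, f(11)=144, f(12)=233, f(13)=377, f(14)=610, f(15)=987.

Final answer: 987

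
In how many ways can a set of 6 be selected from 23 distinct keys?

C(23,6) = 23!/(6! x (23-6)!).

Final answer: C(23,6) = 100947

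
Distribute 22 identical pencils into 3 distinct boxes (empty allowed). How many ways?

Stars and bars: C(n+k-1, k-1) = C(24,2).

Final answer: C(24,2) = 276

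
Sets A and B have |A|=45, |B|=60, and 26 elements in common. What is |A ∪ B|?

|A union B| = |A| + |B| - |A intersect B| = 45 + 60 - 26.

Final answer: 79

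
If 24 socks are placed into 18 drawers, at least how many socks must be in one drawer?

By the pigeonhole principle: ceiling(24/18).

Final answer: 2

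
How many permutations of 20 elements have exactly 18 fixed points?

Choose which 18 elements are fixed: C(20,18) = 190.
Derange the remaining 2 using D(j) = (j-1)(D(j-1) + D(j-2)), D(0)=1, D(1)=0: D(2)=1.
Total: 190 x 1.

Final answer: C(20,18) D(2) = 190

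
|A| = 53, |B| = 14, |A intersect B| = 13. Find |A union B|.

|A union B| = |A| + |B| - |A intersect B| = 53 + 14 - 13.

Final answer: 54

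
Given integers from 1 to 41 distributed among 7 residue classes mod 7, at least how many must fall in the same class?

By pigeonhole with 41 objects and 7 categories: ceiling(41/7).

Final answer: 6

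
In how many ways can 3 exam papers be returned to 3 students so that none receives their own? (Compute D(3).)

Derangements satisfy D(n) = (n-1)(D(n-1) + D(n-2)), starting from D(0)=1, D(1)=0.
D(2) = 1 x (0 + 1) = 1
D(3) = 2 x (D(2) + D(1)) = 2 x (1 + 0)

Final answer: D(3) = 2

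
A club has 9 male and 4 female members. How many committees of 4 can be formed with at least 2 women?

Sum over valid woman counts:
C(4,2)C(9,2) = 216
C(4,3)C(9,1) = 36
C(4,4)C(9,0) = 1
Total: 216 + 36 + 1.

Final answer: 253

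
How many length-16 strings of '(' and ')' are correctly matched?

This is counted by the nth Catalan number C_n. Here n = 8 (pairs).
C_n = C(2n,n) - C(2n,n+1), so C_{8} = C(16,8) - C(16,9) = 12870 - 11440.

Final answer: C_{8} = 1430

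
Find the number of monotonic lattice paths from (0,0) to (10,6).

Each path has 10 right steps and 6 up steps in some order (16 steps total).
Choose which 6 of the 16 steps are up: C(16,6).

Final answer: C(16,6) = 8008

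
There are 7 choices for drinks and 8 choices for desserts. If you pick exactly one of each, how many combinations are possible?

By the multiplication principle: 7 x 8.

Final answer: 56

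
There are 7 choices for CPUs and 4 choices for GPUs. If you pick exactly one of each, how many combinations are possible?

By the multiplication principle: 7 x 4.

Final answer: 28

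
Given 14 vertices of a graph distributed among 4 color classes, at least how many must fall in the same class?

By pigeonhole with 14 objects and 4 categories: ceiling(14/4).

Final answer: 4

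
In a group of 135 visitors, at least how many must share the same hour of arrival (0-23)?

There are 24 possible values for hour of arrival (0-23). With 135 visitors and 24 categories, by pigeonhole: ceiling(135/24).

Final answer: 6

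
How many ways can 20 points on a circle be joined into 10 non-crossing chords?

The structures are counted by the Catalan number C_n. Here n = 20/2 = 10.
C_n = C(2n,n) - C(2n,n+1), so C_{10} = C(20,10) - C(20,11) = 184756 - 167960.

Final answer: C_{10} = 16796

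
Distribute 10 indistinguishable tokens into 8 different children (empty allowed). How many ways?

Stars and bars: C(n+k-1, k-1) = C(17,7).

Final answer: C(17,7) = 19448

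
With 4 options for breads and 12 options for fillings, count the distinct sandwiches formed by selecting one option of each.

By the multiplication principle: 4 x 12.

Final answer: 48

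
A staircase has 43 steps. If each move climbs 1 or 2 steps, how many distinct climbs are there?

Let f(n) be the number of climbs. Removing the last move (1 or 2 steps) gives f(n) = f(n-1) + f(n-2); base cases f(1)=1, f(2)=2.
Iterating the recurrence: f(1)=1, f(2)=2, f(3)=3, f(4)=5, f(5)=8, f(6)=13, f(7)=21, f(8)=34, f(9)=55, f(10)=89, f(11)=144, f(12)=233, f(13)=377, f(14)=610, f(15)=987, f(16)=1597, f(17)=2584, f(18)=4181, f(19)=6765, f(20)=10946, f(21)=17711, f(22)=28657, f(23)=46368, f(24)=75025, f(25)=121393, f(26)=196418, f(27)=317811, f(28)=514229, f(29)=832040, f(30)=1346269, f(31)=2178309, f(32)=3524578, f(33)=5702887, f(34)=9227465, f(35)=14930352, f(36)=24157817, f(37)=39088169, f(38)=63245986, f(39)=102334155, f(40)=165580141, f(41)=267914296, f(42)=433494437, f(43)=701408733.

Final answer: 701408733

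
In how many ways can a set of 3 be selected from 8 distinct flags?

C(8,3) = 8!/(3! x (8-3)!).

Final answer: C(8,3) = 56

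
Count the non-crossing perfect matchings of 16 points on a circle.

This is a standard Catalan-number count: the answer is C_n. Here n = 16/2 = 8.
C_n = C(2n,n)/(n+1), so C_{8} = C(16,8)/9 = 12870/9.

Final answer: C_{8} = 1430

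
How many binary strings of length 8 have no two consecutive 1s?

Let a(n) count valid strings. If the last bit is 0 the prefix is any valid string of length n-1; if it is 1 the string must end in 01 with a valid prefix of length n-2. So a(n) = a(n-1) + a(n-2), a(1)=2, a(2)=3.
Computing successive values: a(1)=2, a(2)=3, a(3)=5, a(4)=8, a(5)=13, a(6)=21, a(7)=34, a(8)=55.

Final answer: 55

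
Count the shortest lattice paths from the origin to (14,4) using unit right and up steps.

Each path has 14 right steps and 4 up steps in some order (18 steps total).
Choose which 4 of the 18 steps are up: C(18,4).

Final answer: C(18,4) = 3060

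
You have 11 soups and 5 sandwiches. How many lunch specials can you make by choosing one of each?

By the multiplication principle: 11 x 5.

Final answer: 55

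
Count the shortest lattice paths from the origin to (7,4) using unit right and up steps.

Each path has 7 right steps and 4 up steps in some order (11 steps total).
Choose which 4 of the 11 steps are up: C(11,4).

Final answer: C(11,4) = 330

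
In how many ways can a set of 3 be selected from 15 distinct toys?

C(15,3) = 15!/(3! x 12!).

Final answer: \binom{15}{3} = 455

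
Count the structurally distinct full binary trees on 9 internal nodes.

This is a standard Catalan-number count: the answer is C_n. Here n = 9.
C_n = (2n)!/(n!(n+1)!), so C_{9} = 18!/(9! x 10!) = C(18,9)/10 = 48620/10.

Final answer: C_{9} = 4862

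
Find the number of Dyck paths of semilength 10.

Total monotonic paths to (10,10): C(20,10) = 184756.
Reflecting each bad path at its first crossing gives a bijection with paths to (9,11): C(20,11) = 167960.
Valid Dyck paths: 184756 - 167960.
(This is the Catalan number C_{10}.)

Final answer: C_{10} = 16796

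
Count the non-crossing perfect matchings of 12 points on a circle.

This is a standard Catalan-number count: the answer is C_n. Here n = 12/2 = 6.
Using C_0 = 1 and C_(k+1) = C_k x 2(2k+1)/(k+2), build up term by term: C_1=1, C_2=2, C_3=5, C_4=14, C_5=42, C_6=132.

Final answer: C_{6} = 132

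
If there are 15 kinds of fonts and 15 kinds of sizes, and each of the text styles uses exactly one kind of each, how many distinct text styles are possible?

By the multiplication principle: 15 x 15.

Final answer: 225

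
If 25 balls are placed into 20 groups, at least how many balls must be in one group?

By the pigeonhole principle: ceiling(25/20).

Final answer: 2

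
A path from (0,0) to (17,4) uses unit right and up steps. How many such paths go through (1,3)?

Paths (0,0)->(1,3): C(4,3) = 4.
Paths (1,3)->(17,4): C(17,1) = 17.
By multiplication principle: 4 x 17.

Final answer: 68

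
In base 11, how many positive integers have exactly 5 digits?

Leading digit: 10 options (nonzero). Other 4 digit(s): 11 options each.
Total: 10 x 11^4.

Final answer: 146410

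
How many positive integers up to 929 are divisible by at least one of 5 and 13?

Multiples of 5: 185. Multiples of 13: 71. Of both (lcm=65): 14.
By inclusion-exclusion: 185 + 71 - 14.

Final answer: 242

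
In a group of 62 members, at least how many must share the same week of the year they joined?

There are 52 possible values for week of the year they joined. With 62 members and 52 categories, by pigeonhole: ceiling(62/52).

Final answer: 2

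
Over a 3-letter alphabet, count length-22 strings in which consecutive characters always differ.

First character: 3 choices. Each subsequent: 2 choices (must differ from the previous one).
Total: 3 x 2^21.

Final answer: 3 x 2^{21} = 6291456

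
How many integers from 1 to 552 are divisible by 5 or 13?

Multiples of 5: 110. Multiples of 13: 42. Of both (lcm=65): 8.
By inclusion-exclusion: 110 + 42 - 8.

Final answer: 144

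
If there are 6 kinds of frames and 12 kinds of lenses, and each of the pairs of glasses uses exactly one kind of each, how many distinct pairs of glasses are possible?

By the multiplication principle: 6 x 12.

Final answer: 72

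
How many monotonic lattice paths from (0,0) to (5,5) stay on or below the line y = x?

Total monotonic paths to (5,5): C(10,5) = 252.
Reflecting each bad path at its first crossing gives a bijection with paths to (4,6): C(10,6) = 210.
Valid Dyck paths: 252 - 210.
(These counts are the Catalan numbers.)

Final answer: C_{5} = 42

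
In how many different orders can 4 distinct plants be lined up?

The number of ways to arrange 4 distinct objects is 4!.

Final answer: 4! = 24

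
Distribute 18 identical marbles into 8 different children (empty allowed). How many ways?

Stars and bars: C(n+k-1, k-1) = C(25,7).

Final answer: C(25,7) = 480700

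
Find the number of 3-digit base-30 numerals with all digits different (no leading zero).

The leading digit has 29 choices (anything but zero); the next has 29 (anything but the first), then 28, and so on, one fewer each time.
Total: 29 x 29 x 28.

Final answer: 23548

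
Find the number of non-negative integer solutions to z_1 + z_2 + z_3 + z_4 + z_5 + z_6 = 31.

Stars and bars with 31 stars and 5 bars:
C(31+6-1, 6-1) = C(36,5).

Final answer: C(36,5) = 376992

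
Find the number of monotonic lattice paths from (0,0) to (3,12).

Each path has 3 right steps and 12 up steps in some order (15 steps total).
Choose which 12 of the 15 steps are up: C(15,12).

Final answer: C(15,12) = 455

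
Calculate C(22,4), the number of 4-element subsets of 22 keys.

C(22,4) = 22!/(4! x (22-4)!).

Final answer: C(22,4) = 7315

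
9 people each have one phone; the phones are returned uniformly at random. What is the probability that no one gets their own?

D(n) = (n-1)(D(n-1) + D(n-2)), D(0)=1, D(1)=0.
Building up: D(2)=1, D(3)=2, D(4)=9, D(5)=44, D(6)=265, D(7)=1854, D(8)=14833, D(9)=133496.
Total arrangements: 9! = 362880.
Probability = D(9)/9! = 16687/45360.

Final answer: D(9)/9! = 133496/362880 = 0.367879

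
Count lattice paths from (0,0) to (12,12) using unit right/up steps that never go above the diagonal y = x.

Total monotonic paths to (12,12): C(24,12) = 2704156.
Reflecting each bad path at its first crossing gives a bijection with paths to (11,13): C(24,13) = 2496144.
Valid Dyck paths: 2704156 - 2496144.
(Check: C(24,12) - C(24,13) = C(24,12)/13, the Catalan number C_{12}.)

Final answer: C_{12} = 208012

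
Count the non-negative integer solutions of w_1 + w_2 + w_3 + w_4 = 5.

Stars and bars with 5 stars and 3 bars:
C(5+4-1, 4-1) = C(8,3).

Final answer: C(8,3) = 56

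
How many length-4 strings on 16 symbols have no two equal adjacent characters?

Let g(n) count such strings. g(1) = 16, and each valid string of length n-1 extends in 15 ways (any symbol but the last), so g(n) = 15 g(n-1).
Total: g(4) = 16 x 15^3.

Final answer: 16 x 15^{3} = 54000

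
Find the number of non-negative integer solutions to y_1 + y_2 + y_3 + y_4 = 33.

Stars and bars with 33 stars and 3 bars:
C(33+4-1, 4-1) = C(36,3).

Final answer: C(36,3) = 7140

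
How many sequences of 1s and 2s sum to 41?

Let f(n) count the ways. The last step is size 1 or 2, so f(n) = f(n-1) + f(n-2) with f(1)=1, f(2)=2.
Building up term by term: f(1)=1, f(2)=2, f(3)=3, f(4)=5, f(5)=8, f(6)=13, f(7)=21, f(8)=34, f(9)=55, f(10)=89, f(11)=144, f(12)=233, f(13)=377, f(14)=610, f(15)=987, f(16)=1597, f(17)=2584, f(18)=4181, f(19)=6765, f(20)=10946, f(21)=17711, f(22)=28657, f(23)=46368, f(24)=75025, f(25)=121393, f(26)=196418, f(27)=317811, f(28)=514229, f(29)=832040, f(30)=1346269, f(31)=2178309, f(32)=3524578, f(33)=5702887, f(34)=9227465, f(35)=14930352, f(36)=24157817, f(37)=39088169, f(38)=63245986, f(39)=102334155, f(40)=165580141, f(41)=267914296.

Final answer: 267914296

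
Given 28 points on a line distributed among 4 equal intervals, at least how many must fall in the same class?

By pigeonhole with 28 objects and 4 categories: ceiling(28/4).

Final answer: 7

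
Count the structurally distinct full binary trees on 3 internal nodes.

The structures are counted by the Catalan number C_n. Here n = 3.
Using C_0 = 1 and C_(k+1) = C_k x 2(2k+1)/(k+2), build up term by term: C_1=1, C_2=2, C_3=5.

Final answer: C_{3} = 5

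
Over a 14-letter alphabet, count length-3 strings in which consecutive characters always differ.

Let g(n) count such strings. g(1) = 14, and each valid string of length n-1 extends in 13 ways (any symbol but the last), so g(n) = 13 g(n-1).
Total: g(3) = 14 x 13^2.

Final answer: 14 x 13^{2} = 2366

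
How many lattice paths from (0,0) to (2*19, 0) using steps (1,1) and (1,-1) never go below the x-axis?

Total monotonic paths to (19,19): C(38,19) = 35345263800.
Paths that cross above y=x (reflection bijection): C(38,20) = 33578000610.
Valid Dyck paths: 35345263800 - 33578000610.
(These counts are the Catalan numbers.)

Final answer: C_{19} = 1767263190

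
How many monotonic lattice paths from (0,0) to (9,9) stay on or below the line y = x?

Total monotonic paths to (9,9): C(18,9) = 48620.
Paths that cross above y=x (reflection bijection): C(18,10) = 43758.
Valid Dyck paths: 48620 - 43758.
(Check: C(18,9) - C(18,10) = C(18,9)/10, the Catalan number C_{9}.)

Final answer: C_{9} = 4862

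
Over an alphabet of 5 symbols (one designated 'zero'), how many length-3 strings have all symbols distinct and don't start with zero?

The leading digit has 4 choices (anything but zero); the next has 4 (anything but the first), then 3, and so on, one fewer each time.
Total: 4 x 4 x 3.

Final answer: 48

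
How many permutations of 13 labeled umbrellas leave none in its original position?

Use the recurrence D(n) = (n-1)(D(n-1) + D(n-2)) with D(0)=1, D(1)=0.
D(2) = 1 x (0 + 1) = 1
D(3) = 2 x (1 + 0) = 2
D(4) = 3 x (2 + 1) = 9
D(5) = 4 x (9 + 2) = 44
D(6) = 5 x (44 + 9) = 265
D(7) = 6 x (265 + 44) = 1854
D(8) = 7 x (1854 + 265) = 14833
D(9) = 8 x (14833 + 1854) = 133496
D(10) = 9 x (133496 + 14833) = 1334961
D(11) = 10 x (1334961 + 133496) = 14684570
D(12) = 11 x (14684570 + 1334961) = 176214841
D(13) = 12 x (D(12) + D(11)) = 12 x (176214841 + 14684570)

Final answer: D(13) = 2290792932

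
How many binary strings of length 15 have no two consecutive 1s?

Let a(n) count valid strings. If the last bit is 0 the prefix is any valid string of length n-1; if it is 1 the string must end in 01 with a valid prefix of length n-2. So a(n) = a(n-1) + a(n-2), a(1)=2, a(2)=3.
Computing successive values: a(1)=2, a(2)=3, a(3)=5, a(4)=8, a(5)=13, a(6)=21, a(7)=34, a(8)=55, a(9)=89, a(10)=144, a(11)=233, a(12)=377, a(13)=610, a(14)=987, a(15)=1597.

Final answer: 1597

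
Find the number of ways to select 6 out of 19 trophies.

C(19,6) = 19!/(6! x 13!).

Final answer: \binom{19}{6} = 27132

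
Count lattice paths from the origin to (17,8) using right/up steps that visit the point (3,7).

Paths (0,0)->(3,7): C(10,7) = 120.
Paths (3,7)->(17,8): C(15,1) = 15.
By multiplication principle: 120 x 15.

Final answer: 1800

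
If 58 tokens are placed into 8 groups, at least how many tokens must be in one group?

By the pigeonhole principle: ceiling(58/8).

Final answer: 8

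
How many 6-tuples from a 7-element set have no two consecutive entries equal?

Let g(n) count such strings. g(1) = 7, and each valid string of length n-1 extends in 6 ways (any symbol but the last), so g(n) = 6 g(n-1).
Total: g(6) = 7 x 6^5.

Final answer: 7 x 6^{5} = 54432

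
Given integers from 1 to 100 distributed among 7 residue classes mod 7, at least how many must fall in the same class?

By pigeonhole with 100 objects and 7 categories: ceiling(100/7).

Final answer: 15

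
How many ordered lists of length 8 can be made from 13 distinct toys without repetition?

P(13,8) = 13!/(13-8)! = 13!/5!.

Final answer: P(13,8) = 51891840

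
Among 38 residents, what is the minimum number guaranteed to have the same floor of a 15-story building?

There are 15 possible values for floor of a 15-story building. With 38 residents and 15 categories, by pigeonhole: ceiling(38/15).

Final answer: 3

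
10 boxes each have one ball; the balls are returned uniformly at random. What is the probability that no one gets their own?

Use the recurrence D(n) = (n-1)(D(n-1) + D(n-2)) with D(0)=1, D(1)=0.
Building up: D(2)=1, D(3)=2, D(4)=9, D(5)=44, D(6)=265, D(7)=1854, D(8)=14833, D(9)=133496, D(10)=1334961.
Total arrangements: 10! = 3628800.
Probability = D(10)/10! = 16481/44800.

Final answer: D(10)/10! = 1334961/3628800 = 0.367879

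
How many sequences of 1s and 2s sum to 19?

Let f(n) count the ways. The last step is size 1 or 2, so f(n) = f(n-1) + f(n-2) with f(1)=1, f(2)=2.
Computing successive values: f(1)=1, f(2)=2, f(3)=3, f(4)=5, f(5)=8, f(6)=13, f(7)=21, f(8)=34, f(9)=55, f(10)=89, f(11)=144, f(12)=233, f(13)=377, f(14)=610, f(15)=987, f(16)=1597, f(17)=2584, f(18)=4181, f(19)=6765.

Final answer: 6765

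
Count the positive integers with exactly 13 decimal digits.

The leading digit cannot be 0 (9 options); the other 12 digits can be anything (10 options each).
Total: 9 x 10^12.

Final answer: 9000000000000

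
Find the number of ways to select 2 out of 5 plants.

C(5,2) = 5!/(2! x (5-2)!).

Final answer: C(5,2) = 10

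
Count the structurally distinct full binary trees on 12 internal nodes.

This is a standard Catalan-number count: the answer is C_n. Here n = 12.
C_n = (2n)!/(n!(n+1)!), so C_{12} = 24!/(12! x 13!) = C(24,12)/13 = 2704156/13.

Final answer: C_{12} = 208012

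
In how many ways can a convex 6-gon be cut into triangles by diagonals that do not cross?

The structures are counted by the Catalan number C_n. Here n = 6 - 2 = 4.
Using C_0 = 1 and C_(k+1) = C_k x 2(2k+1)/(k+2), build up term by term: C_1=1, C_2=2, C_3=5, C_4=14.

Final answer: C_{4} = 14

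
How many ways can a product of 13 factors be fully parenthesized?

The structures are counted by the Catalan number C_n. Here n = 13 - 1 = 12.
Using C_0 = 1 and C_(k+1) = C_k x 2(2k+1)/(k+2), build up term by term: C_1=1, C_2=2, C_3=5, C_4=14, C_5=42, C_6=132, C_7=429, C_8=1430, C_9=4862, C_10=16796, C_11=58786, C_12=208012.

Final answer: C_{12} = 208012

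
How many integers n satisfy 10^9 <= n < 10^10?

The leading digit cannot be 0 (9 options); the other 9 digits can be anything (10 options each).
Total: 9 x 10^9.

Final answer: 9000000000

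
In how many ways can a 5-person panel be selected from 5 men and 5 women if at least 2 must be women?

Sum over valid woman counts:
C(5,2)C(5,3) = 100
C(5,3)C(5,2) = 100
C(5,4)C(5,1) = 25
C(5,5)C(5,0) = 1
Total: 100 + 100 + 25 + 1.

Final answer: 226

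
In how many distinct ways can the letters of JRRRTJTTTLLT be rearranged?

Letters (J:2, L:2, R:3, T:5). Total letters: 12.
Permutations = 12!/(5! x 3! x 2! x 2!).

Final answer: 166320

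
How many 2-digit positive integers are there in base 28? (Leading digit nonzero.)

Leading digit: 27 options (nonzero). Other 1 digit(s): 28 options each.
Total: 27 x 28^1.

Final answer: 756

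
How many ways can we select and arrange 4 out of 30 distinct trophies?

P(30,4) = 30!/(30-4)! = 30!/26!.

Final answer: P(30,4) = 657720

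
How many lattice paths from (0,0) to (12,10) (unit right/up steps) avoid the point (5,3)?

Total paths to (12,10): C(22,10) = 646646.
Paths through (5,3): C(8,3) x C(14,7) = 192192.
Avoiding (5,3): 646646 - 192192.

Final answer: 454454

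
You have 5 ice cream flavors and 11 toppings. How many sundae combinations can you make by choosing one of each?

By the multiplication principle: 5 x 11.

Final answer: 55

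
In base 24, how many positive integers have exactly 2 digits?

These are the integers in [24^1, 24^2), so the count is 24^2 - 24^1 = 23 x 24^1.

Final answer: 552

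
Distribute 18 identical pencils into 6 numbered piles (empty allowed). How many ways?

Stars and bars: C(n+k-1, k-1) = C(23,5).

Final answer: C(23,5) = 33649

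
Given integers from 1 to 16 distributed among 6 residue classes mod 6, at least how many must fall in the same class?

By pigeonhole with 16 objects and 6 categories: ceiling(16/6).

Final answer: 3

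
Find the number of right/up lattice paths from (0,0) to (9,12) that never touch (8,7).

Total paths to (9,12): C(21,12) = 293930.
Paths through (8,7): C(15,7) x C(6,5) = 38610.
Avoiding (8,7): 293930 - 38610.

Final answer: 255320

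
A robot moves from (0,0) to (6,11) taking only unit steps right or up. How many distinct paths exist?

Each path has 6 right steps and 11 up steps in some order (17 steps total).
Choose which 11 of the 17 steps are up: C(17,11).

Final answer: C(17,11) = 12376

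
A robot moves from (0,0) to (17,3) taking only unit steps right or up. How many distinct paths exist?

Each path has 17 right steps and 3 up steps in some order (20 steps total).
Choose which 3 of the 20 steps are up: C(20,3).

Final answer: C(20,3) = 1140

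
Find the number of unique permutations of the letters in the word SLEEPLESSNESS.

Letters (E:4, L:2, N:1, P:1, S:5). Total letters: 13.
Permutations = 13!/(5! x 4! x 2!).

Final answer: 1081080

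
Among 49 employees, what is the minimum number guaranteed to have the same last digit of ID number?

There are 10 possible values for last digit of ID number. With 49 employees and 10 categories, by pigeonhole: ceiling(49/10).

Final answer: 5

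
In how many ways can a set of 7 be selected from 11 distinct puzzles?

C(11,7) = 11!/(7! x (11-7)!).

Final answer: C(11,7) = 330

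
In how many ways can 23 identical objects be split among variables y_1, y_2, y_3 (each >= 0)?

Stars and bars with 23 stars and 2 bars:
C(23+3-1, 3-1) = C(25,2).

Final answer: C(25,2) = 300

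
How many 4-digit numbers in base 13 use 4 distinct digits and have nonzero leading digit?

First digit: 12 (nonzero). Second: 12 (not first). Third: 11, etc.
Total: 12 x 12 x 11 x 10.

Final answer: 15840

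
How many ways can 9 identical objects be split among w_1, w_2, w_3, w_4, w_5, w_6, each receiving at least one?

Substitute w'_i = w_i - 1 (so w'_i >= 0). Then sum w'_i = 9 - 6 = 3.
Stars and bars: C(3+6-1, 6-1) = C(8,5).

Final answer: C(8,5) = 56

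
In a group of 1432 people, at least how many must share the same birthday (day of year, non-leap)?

There are 365 possible values for birthday (day of year, non-leap). With 1432 people and 365 categories, by pigeonhole: ceiling(1432/365).

Final answer: 4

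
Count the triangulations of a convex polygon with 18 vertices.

This is counted by the nth Catalan number C_n. Here n = 18 - 2 = 16.
Using C_0 = 1 and C_(k+1) = C_k x 2(2k+1)/(k+2), build up term by term: C_1=1, C_2=2, C_3=5, C_4=14, C_5=42, C_6=132, C_7=429, C_8=1430, C_9=4862, C_10=16796, C_11=58786, C_12=208012, C_13=742900, C_14=2674440, C_15=9694845, C_16=35357670.

Final answer: C_{16} = 35357670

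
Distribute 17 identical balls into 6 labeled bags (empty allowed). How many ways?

Stars and bars: C(n+k-1, k-1) = C(22,5).

Final answer: C(22,5) = 26334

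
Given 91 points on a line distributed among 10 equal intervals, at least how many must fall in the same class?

By pigeonhole with 91 objects and 10 categories: ceiling(91/10).

Final answer: 10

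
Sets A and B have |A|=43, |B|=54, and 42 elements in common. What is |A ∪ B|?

|A union B| = |A| + |B| - |A intersect B| = 43 + 54 - 42.

Final answer: 55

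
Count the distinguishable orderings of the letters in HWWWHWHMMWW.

Letters (H:3, M:2, W:6). Total letters: 11.
Permutations = 11!/(6! x 3! x 2!).

Final answer: 4620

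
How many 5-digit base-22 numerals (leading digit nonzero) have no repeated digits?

The leading digit has 21 choices (anything but zero); the next has 21 (anything but the first), then 20, and so on, one fewer each time.
Total: 21 x 21 x 20 x 19 x 18.

Final answer: 3016440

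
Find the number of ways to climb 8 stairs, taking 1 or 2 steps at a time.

Condition on the final move: it is a 1-step (f(n-1) ways to get there) or a 2-step (f(n-2) ways), so f(n) = f(n-1) + f(n-2), with f(1)=1, f(2)=2.
Iterating the recurrence: f(1)=1, f(2)=2, f(3)=3, f(4)=5, f(5)=8, f(6)=13, f(7)=21, f(8)=34.

Final answer: 34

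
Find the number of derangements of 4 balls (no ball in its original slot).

Derangements satisfy D(n) = (n-1)(D(n-1) + D(n-2)), starting from D(0)=1, D(1)=0.
D(2) = 1 x (0 + 1) = 1
D(3) = 2 x (1 + 0) = 2
D(4) = 3 x (D(3) + D(2)) = 3 x (2 + 1)

Final answer: D(4) = 9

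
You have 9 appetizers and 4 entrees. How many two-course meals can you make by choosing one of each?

By the multiplication principle: 9 x 4.

Final answer: 36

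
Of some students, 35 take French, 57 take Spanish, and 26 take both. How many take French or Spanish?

|A union B| = |A| + |B| - |A intersect B| = 35 + 57 - 26.

Final answer: 66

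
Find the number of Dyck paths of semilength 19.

Total monotonic paths to (19,19): C(38,19) = 35345263800.
By the reflection principle, paths that go above the diagonal number C(38,20) = 33578000610.
Valid Dyck paths: 35345263800 - 33578000610.
(Check: C(38,19) - C(38,20) = C(38,19)/20, the Catalan number C_{19}.)

Final answer: C_{19} = 1767263190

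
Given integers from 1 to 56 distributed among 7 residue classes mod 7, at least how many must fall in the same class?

By pigeonhole with 56 objects and 7 categories: ceiling(56/7).

Final answer: 8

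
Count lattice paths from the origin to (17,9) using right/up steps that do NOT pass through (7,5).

Total paths to (17,9): C(26,9) = 3124550.
Paths through (7,5): C(12,5) x C(14,4) = 792792.
Avoiding (7,5): 3124550 - 792792.

Final answer: 2331758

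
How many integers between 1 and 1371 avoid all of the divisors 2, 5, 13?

|div by 2|=685, |div by 5|=274, |div by 13|=105.
|div by 2&5|=137, |div by 2&13|=52, |div by 5&13|=21, |div by all|=10.
By inclusion-exclusion, divisible by at least one: 685+274+105-137-52-21+10 = 864.
Not divisible by any: 1371 - 864.

Final answer: 507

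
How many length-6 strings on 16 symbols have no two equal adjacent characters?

First character: 16 choices. Each subsequent: 15 choices (must differ from the previous one).
Total: 16 x 15^5.

Final answer: 16 x 15^{5} = 12150000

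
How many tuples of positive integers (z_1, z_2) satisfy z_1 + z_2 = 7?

Substitute z'_i = z_i - 1 (so z'_i >= 0). Then sum z'_i = 7 - 2 = 5.
Stars and bars: C(5+2-1, 2-1) = C(6,1).

Final answer: C(6,1) = 6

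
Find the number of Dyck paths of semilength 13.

Total monotonic paths to (13,13): C(26,13) = 10400600.
Paths that cross above y=x (reflection bijection): C(26,14) = 9657700.
Valid Dyck paths: 10400600 - 9657700.
(These counts are the Catalan numbers.)

Final answer: C_{13} = 742900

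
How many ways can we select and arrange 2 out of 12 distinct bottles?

P(12,2) = 12!/(12-2)! = 12!/10!.

Final answer: P(12,2) = 132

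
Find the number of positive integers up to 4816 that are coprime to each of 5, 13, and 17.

|div by 5|=963, |div by 13|=370, |div by 17|=283.
|div by 5&13|=74, |div by 5&17|=56, |div by 13&17|=21, |div by all|=4.
By inclusion-exclusion, divisible by at least one: 963+370+283-74-56-21+4 = 1469.
Not divisible by any: 4816 - 1469.

Final answer: 3347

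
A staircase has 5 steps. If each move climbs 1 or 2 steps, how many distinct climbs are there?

Condition on the final move: it is a 1-step (f(n-1) ways to get there) or a 2-step (f(n-2) ways), so f(n) = f(n-1) + f(n-2), with f(1)=1, f(2)=2.
Computing successive values: f(1)=1, f(2)=2, f(3)=3, f(4)=5, f(5)=8.

Final answer: 8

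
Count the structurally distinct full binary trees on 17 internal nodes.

This is counted by the nth Catalan number C_n. Here n = 17.
Using C_0 = 1 and C_(k+1) = C_k x 2(2k+1)/(k+2), build up term by term: C_1=1, C_2=2, C_3=5, C_4=14, C_5=42, C_6=132, C_7=429, C_8=1430, C_9=4862, C_10=16796, C_11=58786, C_12=208012, C_13=742900, C_14=2674440, C_15=9694845, C_16=35357670, C_17=129644790.

Final answer: C_{17} = 129644790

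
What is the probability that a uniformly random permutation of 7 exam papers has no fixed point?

Derangements satisfy D(n) = (n-1)(D(n-1) + D(n-2)), starting from D(0)=1, D(1)=0.
Building up: D(2)=1, D(3)=2, D(4)=9, D(5)=44, D(6)=265, D(7)=1854.
Total arrangements: 7! = 5040.
Probability = D(7)/7! = 103/280.

Final answer: D(7)/7! = 1854/5040 = 0.367857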